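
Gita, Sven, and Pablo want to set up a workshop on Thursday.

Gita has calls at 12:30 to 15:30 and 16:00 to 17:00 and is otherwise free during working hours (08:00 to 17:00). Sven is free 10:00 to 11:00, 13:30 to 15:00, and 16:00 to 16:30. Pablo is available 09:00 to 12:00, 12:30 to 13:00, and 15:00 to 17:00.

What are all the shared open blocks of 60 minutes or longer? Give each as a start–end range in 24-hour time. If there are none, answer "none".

10:00–11:00

Gita free within 08:00–17:00: 08:00–12:30, 15:30–16:00.
Gita ∩ Sven: 10:00–11:00.
Gita ∩ Sven ∩ Pablo: 10:00–11:00.
Windows ≥ 60 min: 10:00–11:00.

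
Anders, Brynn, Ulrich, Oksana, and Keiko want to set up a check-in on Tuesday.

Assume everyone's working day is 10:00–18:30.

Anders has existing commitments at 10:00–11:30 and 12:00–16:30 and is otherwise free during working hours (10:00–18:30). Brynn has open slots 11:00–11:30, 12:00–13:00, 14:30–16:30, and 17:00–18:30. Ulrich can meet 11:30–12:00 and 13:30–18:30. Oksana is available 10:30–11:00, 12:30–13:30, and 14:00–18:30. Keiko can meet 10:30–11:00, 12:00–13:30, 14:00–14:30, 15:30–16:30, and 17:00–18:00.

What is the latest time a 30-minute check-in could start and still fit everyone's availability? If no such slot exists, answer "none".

Anders free within 10:00–18:30: 11:30–12:00, 16:30–18:30.
Anders ∩ Brynn: 17:00–18:30.
Anders ∩ Brynn ∩ Ulrich: 17:00–18:30.
Anders ∩ Brynn ∩ Ulrich ∩ Oksana: 17:00–18:30.
Anders ∩ Brynn ∩ Ulrich ∩ Oksana ∩ Keiko: 17:00–18:00.
Windows ≥ 30 min: 17:00–18:00.
Latest start in the last window 17:00–18:00 is 18:00 − 30 min = 17:30.

17:30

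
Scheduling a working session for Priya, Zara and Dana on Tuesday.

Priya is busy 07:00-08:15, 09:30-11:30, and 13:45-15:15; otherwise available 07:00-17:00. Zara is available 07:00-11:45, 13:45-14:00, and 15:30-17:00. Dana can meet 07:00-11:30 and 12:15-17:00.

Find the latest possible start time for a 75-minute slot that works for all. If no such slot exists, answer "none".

15:45

Priya free within 07:00–17:00: 08:15–09:30, 11:30–13:45, 15:15–17:00.
Priya ∩ Zara: 08:15–09:30, 11:30–11:45, 15:30–17:00.
Priya ∩ Zara ∩ Dana: 08:15–09:30, 15:30–17:00.
Windows ≥ 75 min: 08:15–09:30, 15:30–17:00.
Latest start in the last window 15:30–17:00 is 17:00 − 75 min = 15:45.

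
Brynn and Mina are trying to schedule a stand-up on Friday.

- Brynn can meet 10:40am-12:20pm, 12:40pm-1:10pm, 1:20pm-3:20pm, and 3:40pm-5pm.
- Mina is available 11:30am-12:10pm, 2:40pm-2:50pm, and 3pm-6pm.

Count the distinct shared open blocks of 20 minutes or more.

Brynn ∩ Mina: 11:30–12:10, 14:40–14:50, 15:00–15:20, 15:40–17:00.
Windows ≥ 20 min: 11:30–12:10, 15:00–15:20, 15:40–17:00.
That's 3 windows.

3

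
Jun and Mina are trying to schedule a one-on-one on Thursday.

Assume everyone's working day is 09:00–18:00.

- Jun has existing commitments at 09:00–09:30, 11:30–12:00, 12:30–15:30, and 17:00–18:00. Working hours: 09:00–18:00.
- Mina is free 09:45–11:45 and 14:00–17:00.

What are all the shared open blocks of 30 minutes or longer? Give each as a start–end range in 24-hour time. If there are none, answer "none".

09:45–11:30, 15:30–17:00

Jun free within 09:00–18:00: 09:30–11:30, 12:00–12:30, 15:30–17:00.
Jun ∩ Mina: 09:45–11:30, 15:30–17:00.
Windows ≥ 30 min: 09:45–11:30, 15:30–17:00.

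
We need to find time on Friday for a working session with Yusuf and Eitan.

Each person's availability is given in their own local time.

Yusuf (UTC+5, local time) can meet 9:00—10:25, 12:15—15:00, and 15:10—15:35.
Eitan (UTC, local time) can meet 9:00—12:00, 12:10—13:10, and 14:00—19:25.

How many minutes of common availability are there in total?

Yusuf → UTC: 04:00–05:25, 07:15–10:00, 10:10–10:35.
Eitan → UTC: 09:00–12:00, 12:10–13:10, 14:00–19:25.
Yusuf ∩ Eitan: 09:00–10:00, 10:10–10:35.
Total common minutes: 60 + 25 = 85.

85 minutes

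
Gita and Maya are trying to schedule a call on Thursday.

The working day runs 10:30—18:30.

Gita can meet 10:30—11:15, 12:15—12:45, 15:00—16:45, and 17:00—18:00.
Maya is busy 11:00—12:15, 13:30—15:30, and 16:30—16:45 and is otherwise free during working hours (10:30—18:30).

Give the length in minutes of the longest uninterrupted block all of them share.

60 minutes

Maya free within 10:30–18:30: 10:30–11:00, 12:15–13:30, 15:30–16:30, 16:45–18:30.
Gita ∩ Maya: 10:30–11:00, 12:15–12:45, 15:30–16:30, 17:00–18:00.
Common window lengths: 30, 30, 60, 60 min; longest is 60.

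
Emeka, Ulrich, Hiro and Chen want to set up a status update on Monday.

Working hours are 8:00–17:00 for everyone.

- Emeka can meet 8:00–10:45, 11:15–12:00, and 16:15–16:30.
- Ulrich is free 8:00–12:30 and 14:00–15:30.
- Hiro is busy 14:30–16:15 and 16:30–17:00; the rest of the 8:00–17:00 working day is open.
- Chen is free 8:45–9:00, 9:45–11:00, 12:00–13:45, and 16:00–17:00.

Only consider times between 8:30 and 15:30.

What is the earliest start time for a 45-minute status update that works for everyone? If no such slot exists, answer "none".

Hiro free within 08:00–17:00: 08:00–14:30, 16:15–16:30.
Emeka ∩ Ulrich: 08:00–10:45, 11:15–12:00.
Emeka ∩ Ulrich ∩ Hiro: 08:00–10:45, 11:15–12:00.
Emeka ∩ Ulrich ∩ Hiro ∩ Chen: 08:45–09:00, 09:45–10:45.
Restricted to 08:30–15:30: 08:45–09:00, 09:45–10:45.
Windows ≥ 45 min: 09:45–10:45.
Earliest such window starts at 09:45.

09:45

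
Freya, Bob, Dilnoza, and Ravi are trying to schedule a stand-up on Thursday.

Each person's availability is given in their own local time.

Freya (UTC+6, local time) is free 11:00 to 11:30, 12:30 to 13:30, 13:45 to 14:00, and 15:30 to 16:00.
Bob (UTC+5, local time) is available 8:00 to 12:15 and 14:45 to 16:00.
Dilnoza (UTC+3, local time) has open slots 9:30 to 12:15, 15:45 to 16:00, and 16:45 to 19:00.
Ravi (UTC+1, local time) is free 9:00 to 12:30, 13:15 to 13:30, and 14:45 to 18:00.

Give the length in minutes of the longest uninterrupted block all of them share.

0 minutes

Freya → UTC: 05:00–05:30, 06:30–07:30, 07:45–08:00, 09:30–10:00.
Bob → UTC: 03:00–07:15, 09:45–11:00.
Dilnoza → UTC: 06:30–09:15, 12:45–13:00, 13:45–16:00.
Ravi → UTC: 08:00–11:30, 12:15–12:30, 13:45–17:00.
Freya ∩ Bob: 05:00–05:30, 06:30–07:15, 09:45–10:00.
Freya ∩ Bob ∩ Dilnoza: 06:30–07:15.
Freya ∩ Bob ∩ Dilnoza ∩ Ravi: (none).
No common window.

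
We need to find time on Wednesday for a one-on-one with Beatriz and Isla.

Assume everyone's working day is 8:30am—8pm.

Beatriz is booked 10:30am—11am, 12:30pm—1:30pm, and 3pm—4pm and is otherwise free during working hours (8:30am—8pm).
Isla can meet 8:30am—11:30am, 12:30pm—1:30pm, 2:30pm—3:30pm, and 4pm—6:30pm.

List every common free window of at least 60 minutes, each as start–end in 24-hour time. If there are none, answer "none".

08:30–10:30, 16:00–18:30

Beatriz free within 08:30–20:00: 08:30–10:30, 11:00–12:30, 13:30–15:00, 16:00–20:00.
Beatriz ∩ Isla: 08:30–10:30, 11:00–11:30, 14:30–15:00, 16:00–18:30.
Windows ≥ 60 min: 08:30–10:30, 16:00–18:30.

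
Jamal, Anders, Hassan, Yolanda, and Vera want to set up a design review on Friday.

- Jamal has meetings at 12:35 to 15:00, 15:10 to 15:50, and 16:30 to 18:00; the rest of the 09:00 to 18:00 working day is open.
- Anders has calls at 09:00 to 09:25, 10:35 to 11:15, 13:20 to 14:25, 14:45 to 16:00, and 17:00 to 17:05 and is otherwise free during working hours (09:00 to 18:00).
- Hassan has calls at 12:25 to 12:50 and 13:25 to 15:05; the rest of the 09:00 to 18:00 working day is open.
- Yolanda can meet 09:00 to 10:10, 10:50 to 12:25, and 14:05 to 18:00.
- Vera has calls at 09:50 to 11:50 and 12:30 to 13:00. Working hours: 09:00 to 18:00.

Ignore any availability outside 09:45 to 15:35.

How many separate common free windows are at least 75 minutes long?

0

Jamal free within 09:00–18:00: 09:00–12:35, 15:00–15:10, 15:50–16:30.
Anders free within 09:00–18:00: 09:25–10:35, 11:15–13:20, 14:25–14:45, 16:00–17:00, 17:05–18:00.
Hassan free within 09:00–18:00: 09:00–12:25, 12:50–13:25, 15:05–18:00.
Vera free within 09:00–18:00: 09:00–09:50, 11:50–12:30, 13:00–18:00.
Jamal ∩ Anders: 09:25–10:35, 11:15–12:35, 16:00–16:30.
Jamal ∩ Anders ∩ Hassan: 09:25–10:35, 11:15–12:25, 16:00–16:30.
Jamal ∩ Anders ∩ Hassan ∩ Yolanda: 09:25–10:10, 11:15–12:25, 16:00–16:30.
Jamal ∩ Anders ∩ Hassan ∩ Yolanda ∩ Vera: 09:25–09:50, 11:50–12:25, 16:00–16:30.
Restricted to 09:45–15:35: 09:45–09:50, 11:50–12:25.
Windows ≥ 75 min: (none).
That's 0 windows.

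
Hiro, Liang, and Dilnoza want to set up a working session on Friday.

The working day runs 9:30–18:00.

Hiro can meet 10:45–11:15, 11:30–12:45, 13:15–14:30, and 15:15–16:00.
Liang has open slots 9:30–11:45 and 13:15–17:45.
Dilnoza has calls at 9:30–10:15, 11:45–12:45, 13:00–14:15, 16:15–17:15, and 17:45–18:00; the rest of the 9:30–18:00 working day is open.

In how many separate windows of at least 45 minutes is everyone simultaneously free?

1

Dilnoza free within 09:30–18:00: 10:15–11:45, 12:45–13:00, 14:15–16:15, 17:15–17:45.
Hiro ∩ Liang: 10:45–11:15, 11:30–11:45, 13:15–14:30, 15:15–16:00.
Hiro ∩ Liang ∩ Dilnoza: 10:45–11:15, 11:30–11:45, 14:15–14:30, 15:15–16:00.
Windows ≥ 45 min: 15:15–16:00.
That's 1 window.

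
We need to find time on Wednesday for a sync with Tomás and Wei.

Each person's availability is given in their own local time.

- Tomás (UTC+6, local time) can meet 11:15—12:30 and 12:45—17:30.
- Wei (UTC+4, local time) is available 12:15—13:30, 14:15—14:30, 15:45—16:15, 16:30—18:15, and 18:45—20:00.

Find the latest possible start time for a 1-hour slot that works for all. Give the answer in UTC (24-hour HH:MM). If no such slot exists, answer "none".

08:30

Tomás → UTC: 05:15–06:30, 06:45–11:30.
Wei → UTC: 08:15–09:30, 10:15–10:30, 11:45–12:15, 12:30–14:15, 14:45–16:00.
Tomás ∩ Wei: 08:15–09:30, 10:15–10:30.
Windows ≥ 60 min: 08:15–09:30.
Latest start in the last window 08:15–09:30 is 09:30 − 60 min = 08:30.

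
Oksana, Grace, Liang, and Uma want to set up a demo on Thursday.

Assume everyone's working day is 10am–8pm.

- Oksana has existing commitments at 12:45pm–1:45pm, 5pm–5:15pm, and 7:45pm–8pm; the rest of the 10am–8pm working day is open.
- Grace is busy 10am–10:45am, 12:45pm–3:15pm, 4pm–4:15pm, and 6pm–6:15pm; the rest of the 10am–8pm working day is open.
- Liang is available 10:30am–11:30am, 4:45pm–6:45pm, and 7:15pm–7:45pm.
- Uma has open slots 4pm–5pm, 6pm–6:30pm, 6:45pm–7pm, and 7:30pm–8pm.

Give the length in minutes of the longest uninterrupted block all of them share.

15 minutes

Oksana free within 10:00–20:00: 10:00–12:45, 13:45–17:00, 17:15–19:45.
Grace free within 10:00–20:00: 10:45–12:45, 15:15–16:00, 16:15–18:00, 18:15–20:00.
Oksana ∩ Grace: 10:45–12:45, 15:15–16:00, 16:15–17:00, 17:15–18:00, 18:15–19:45.
Oksana ∩ Grace ∩ Liang: 10:45–11:30, 16:45–17:00, 17:15–18:00, 18:15–18:45, 19:15–19:45.
Oksana ∩ Grace ∩ Liang ∩ Uma: 16:45–17:00, 18:15–18:30, 19:30–19:45.
Common window lengths: 15, 15, 15 min; longest is 15.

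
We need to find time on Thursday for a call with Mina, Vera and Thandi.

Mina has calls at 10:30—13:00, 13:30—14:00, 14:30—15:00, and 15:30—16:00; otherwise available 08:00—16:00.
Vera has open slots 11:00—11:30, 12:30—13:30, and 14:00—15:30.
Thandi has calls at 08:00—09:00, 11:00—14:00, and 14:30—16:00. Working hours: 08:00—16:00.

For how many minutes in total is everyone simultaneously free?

30 minutes

Mina free within 08:00–16:00: 08:00–10:30, 13:00–13:30, 14:00–14:30, 15:00–15:30.
Thandi free within 08:00–16:00: 09:00–11:00, 14:00–14:30.
Mina ∩ Vera: 13:00–13:30, 14:00–14:30, 15:00–15:30.
Mina ∩ Vera ∩ Thandi: 14:00–14:30.
Total common minutes: 30.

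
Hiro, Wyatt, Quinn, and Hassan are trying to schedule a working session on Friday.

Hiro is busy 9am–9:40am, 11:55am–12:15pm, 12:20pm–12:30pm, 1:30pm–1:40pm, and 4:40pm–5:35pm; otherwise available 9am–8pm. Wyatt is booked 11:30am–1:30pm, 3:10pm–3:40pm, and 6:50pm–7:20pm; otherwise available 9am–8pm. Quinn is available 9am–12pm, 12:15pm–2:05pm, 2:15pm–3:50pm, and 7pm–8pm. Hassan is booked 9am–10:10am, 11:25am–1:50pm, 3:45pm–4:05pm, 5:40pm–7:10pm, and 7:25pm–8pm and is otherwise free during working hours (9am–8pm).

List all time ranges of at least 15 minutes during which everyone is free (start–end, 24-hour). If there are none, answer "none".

10:10–11:25, 13:50–14:05, 14:15–15:10

Hiro free within 09:00–20:00: 09:40–11:55, 12:15–12:20, 12:30–13:30, 13:40–16:40, 17:35–20:00.
Wyatt free within 09:00–20:00: 09:00–11:30, 13:30–15:10, 15:40–18:50, 19:20–20:00.
Hassan free within 09:00–20:00: 10:10–11:25, 13:50–15:45, 16:05–17:40, 19:10–19:25.
Hiro ∩ Wyatt: 09:40–11:30, 13:40–15:10, 15:40–16:40, 17:35–18:50, 19:20–20:00.
Hiro ∩ Wyatt ∩ Quinn: 09:40–11:30, 13:40–14:05, 14:15–15:10, 15:40–15:50, 19:20–20:00.
Hiro ∩ Wyatt ∩ Quinn ∩ Hassan: 10:10–11:25, 13:50–14:05, 14:15–15:10, 15:40–15:45, 19:20–19:25.
Windows ≥ 15 min: 10:10–11:25, 13:50–14:05, 14:15–15:10.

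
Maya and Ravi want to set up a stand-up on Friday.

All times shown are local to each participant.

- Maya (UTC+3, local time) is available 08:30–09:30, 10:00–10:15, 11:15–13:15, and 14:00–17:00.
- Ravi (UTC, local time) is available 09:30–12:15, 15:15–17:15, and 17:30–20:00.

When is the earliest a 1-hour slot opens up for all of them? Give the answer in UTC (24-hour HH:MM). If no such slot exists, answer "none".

Maya → UTC: 05:30–06:30, 07:00–07:15, 08:15–10:15, 11:00–14:00.
Ravi → UTC: 09:30–12:15, 15:15–17:15, 17:30–20:00.
Maya ∩ Ravi: 09:30–10:15, 11:00–12:15.
Windows ≥ 60 min: 11:00–12:15.
Earliest such window starts at 11:00.

11:00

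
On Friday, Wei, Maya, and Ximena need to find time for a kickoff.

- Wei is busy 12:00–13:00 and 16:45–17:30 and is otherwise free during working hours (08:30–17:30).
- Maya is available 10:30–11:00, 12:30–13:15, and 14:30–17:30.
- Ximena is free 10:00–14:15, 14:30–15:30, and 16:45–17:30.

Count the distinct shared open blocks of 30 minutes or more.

Wei free within 08:30–17:30: 08:30–12:00, 13:00–16:45.
Wei ∩ Maya: 10:30–11:00, 13:00–13:15, 14:30–16:45.
Wei ∩ Maya ∩ Ximena: 10:30–11:00, 13:00–13:15, 14:30–15:30.
Windows ≥ 30 min: 10:30–11:00, 14:30–15:30.
That's 2 windows.

2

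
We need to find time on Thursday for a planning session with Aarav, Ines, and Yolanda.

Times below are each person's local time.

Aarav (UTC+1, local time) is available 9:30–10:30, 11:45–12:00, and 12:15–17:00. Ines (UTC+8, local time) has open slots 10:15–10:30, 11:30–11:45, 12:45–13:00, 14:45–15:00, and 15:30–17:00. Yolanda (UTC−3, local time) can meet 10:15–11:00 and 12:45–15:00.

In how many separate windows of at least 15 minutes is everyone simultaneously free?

0

Aarav → UTC: 08:30–09:30, 10:45–11:00, 11:15–16:00.
Ines → UTC: 02:15–02:30, 03:30–03:45, 04:45–05:00, 06:45–07:00, 07:30–09:00.
Yolanda → UTC: 13:15–14:00, 15:45–18:00.
Aarav ∩ Ines: 08:30–09:00.
Aarav ∩ Ines ∩ Yolanda: (none).
Windows ≥ 15 min: (none).
That's 0 windows.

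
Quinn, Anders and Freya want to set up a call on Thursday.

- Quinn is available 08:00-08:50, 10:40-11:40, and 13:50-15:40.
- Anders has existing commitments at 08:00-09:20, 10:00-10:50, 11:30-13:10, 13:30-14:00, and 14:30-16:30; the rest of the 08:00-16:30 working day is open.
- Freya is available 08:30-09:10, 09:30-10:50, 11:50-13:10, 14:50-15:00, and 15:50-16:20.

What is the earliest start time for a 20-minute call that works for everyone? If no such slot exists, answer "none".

Anders free within 08:00–16:30: 09:20–10:00, 10:50–11:30, 13:10–13:30, 14:00–14:30.
Quinn ∩ Anders: 10:50–11:30, 14:00–14:30.
Quinn ∩ Anders ∩ Freya: (none).
Windows ≥ 20 min: (none).

none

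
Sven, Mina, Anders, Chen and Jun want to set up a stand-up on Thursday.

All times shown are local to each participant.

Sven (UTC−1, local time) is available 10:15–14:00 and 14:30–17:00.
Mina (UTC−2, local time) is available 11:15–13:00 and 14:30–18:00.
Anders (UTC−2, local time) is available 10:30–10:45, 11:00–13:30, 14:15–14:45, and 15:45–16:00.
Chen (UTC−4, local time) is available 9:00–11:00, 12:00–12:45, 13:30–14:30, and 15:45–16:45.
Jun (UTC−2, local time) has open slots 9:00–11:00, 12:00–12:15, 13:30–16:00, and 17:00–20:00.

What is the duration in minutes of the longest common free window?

15 minutes

Sven → UTC: 11:15–15:00, 15:30–18:00.
Mina → UTC: 13:15–15:00, 16:30–20:00.
Anders → UTC: 12:30–12:45, 13:00–15:30, 16:15–16:45, 17:45–18:00.
Chen → UTC: 13:00–15:00, 16:00–16:45, 17:30–18:30, 19:45–20:45.
Jun → UTC: 11:00–13:00, 14:00–14:15, 15:30–18:00, 19:00–22:00.
Sven ∩ Mina: 13:15–15:00, 16:30–18:00.
Sven ∩ Mina ∩ Anders: 13:15–15:00, 16:30–16:45, 17:45–18:00.
Sven ∩ Mina ∩ Anders ∩ Chen: 13:15–15:00, 16:30–16:45, 17:45–18:00.
Sven ∩ Mina ∩ Anders ∩ Chen ∩ Jun: 14:00–14:15, 16:30–16:45, 17:45–18:00.
Common window lengths: 15, 15, 15 min; longest is 15.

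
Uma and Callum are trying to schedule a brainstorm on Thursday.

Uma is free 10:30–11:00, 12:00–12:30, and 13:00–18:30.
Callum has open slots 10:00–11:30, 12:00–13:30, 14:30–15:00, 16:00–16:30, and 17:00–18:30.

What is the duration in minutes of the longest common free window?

90 minutes

Uma ∩ Callum: 10:30–11:00, 12:00–12:30, 13:00–13:30, 14:30–15:00, 16:00–16:30, 17:00–18:30.
Common window lengths: 30, 30, 30, 30, 30, 90 min; longest is 90.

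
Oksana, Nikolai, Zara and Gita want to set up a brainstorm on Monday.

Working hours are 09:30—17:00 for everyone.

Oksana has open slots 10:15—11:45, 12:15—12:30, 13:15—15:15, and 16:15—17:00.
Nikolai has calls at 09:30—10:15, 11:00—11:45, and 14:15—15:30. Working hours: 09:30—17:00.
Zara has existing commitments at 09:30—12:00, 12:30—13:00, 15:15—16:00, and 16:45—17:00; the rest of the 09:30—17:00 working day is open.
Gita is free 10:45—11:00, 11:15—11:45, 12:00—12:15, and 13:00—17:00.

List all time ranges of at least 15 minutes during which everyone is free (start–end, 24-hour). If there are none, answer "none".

13:15–14:15, 16:15–16:45

Nikolai free within 09:30–17:00: 10:15–11:00, 11:45–14:15, 15:30–17:00.
Zara free within 09:30–17:00: 12:00–12:30, 13:00–15:15, 16:00–16:45.
Oksana ∩ Nikolai: 10:15–11:00, 12:15–12:30, 13:15–14:15, 16:15–17:00.
Oksana ∩ Nikolai ∩ Zara: 12:15–12:30, 13:15–14:15, 16:15–16:45.
Oksana ∩ Nikolai ∩ Zara ∩ Gita: 13:15–14:15, 16:15–16:45.
Windows ≥ 15 min: 13:15–14:15, 16:15–16:45.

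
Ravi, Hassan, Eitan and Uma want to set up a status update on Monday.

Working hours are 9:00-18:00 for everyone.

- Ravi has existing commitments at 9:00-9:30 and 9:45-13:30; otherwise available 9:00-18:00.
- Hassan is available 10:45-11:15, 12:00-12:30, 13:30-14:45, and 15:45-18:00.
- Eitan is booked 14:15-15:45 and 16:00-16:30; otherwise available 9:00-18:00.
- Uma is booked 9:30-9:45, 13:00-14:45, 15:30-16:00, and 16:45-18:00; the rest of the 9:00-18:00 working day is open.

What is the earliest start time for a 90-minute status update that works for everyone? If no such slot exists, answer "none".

Ravi free within 09:00–18:00: 09:30–09:45, 13:30–18:00.
Eitan free within 09:00–18:00: 09:00–14:15, 15:45–16:00, 16:30–18:00.
Uma free within 09:00–18:00: 09:00–09:30, 09:45–13:00, 14:45–15:30, 16:00–16:45.
Ravi ∩ Hassan: 13:30–14:45, 15:45–18:00.
Ravi ∩ Hassan ∩ Eitan: 13:30–14:15, 15:45–16:00, 16:30–18:00.
Ravi ∩ Hassan ∩ Eitan ∩ Uma: 16:30–16:45.
Windows ≥ 90 min: (none).

none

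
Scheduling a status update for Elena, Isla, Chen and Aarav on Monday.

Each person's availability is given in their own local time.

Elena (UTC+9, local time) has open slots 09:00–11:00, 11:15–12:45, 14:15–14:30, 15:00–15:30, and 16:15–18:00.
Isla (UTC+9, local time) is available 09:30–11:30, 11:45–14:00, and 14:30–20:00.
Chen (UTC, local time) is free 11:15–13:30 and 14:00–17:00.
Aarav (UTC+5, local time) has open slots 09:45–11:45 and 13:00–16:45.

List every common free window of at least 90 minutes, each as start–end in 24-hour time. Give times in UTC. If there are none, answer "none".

none

Elena → UTC: 00:00–02:00, 02:15–03:45, 05:15–05:30, 06:00–06:30, 07:15–09:00.
Isla → UTC: 00:30–02:30, 02:45–05:00, 05:30–11:00.
Chen → UTC: 11:15–13:30, 14:00–17:00.
Aarav → UTC: 04:45–06:45, 08:00–11:45.
Elena ∩ Isla: 00:30–02:00, 02:15–02:30, 02:45–03:45, 06:00–06:30, 07:15–09:00.
Elena ∩ Isla ∩ Chen: (none).
Elena ∩ Isla ∩ Chen ∩ Aarav: (none).
Windows ≥ 90 min: (none).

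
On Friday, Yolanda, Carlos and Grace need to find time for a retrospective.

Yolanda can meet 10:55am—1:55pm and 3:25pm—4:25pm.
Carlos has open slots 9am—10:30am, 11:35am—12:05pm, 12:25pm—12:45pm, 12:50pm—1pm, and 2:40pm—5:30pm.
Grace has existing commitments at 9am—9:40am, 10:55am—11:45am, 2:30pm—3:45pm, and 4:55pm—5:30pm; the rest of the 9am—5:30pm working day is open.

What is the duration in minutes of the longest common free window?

Grace free within 09:00–17:30: 09:40–10:55, 11:45–14:30, 15:45–16:55.
Yolanda ∩ Carlos: 11:35–12:05, 12:25–12:45, 12:50–13:00, 15:25–16:25.
Yolanda ∩ Carlos ∩ Grace: 11:45–12:05, 12:25–12:45, 12:50–13:00, 15:45–16:25.
Common window lengths: 20, 20, 10, 40 min; longest is 40.

40 minutes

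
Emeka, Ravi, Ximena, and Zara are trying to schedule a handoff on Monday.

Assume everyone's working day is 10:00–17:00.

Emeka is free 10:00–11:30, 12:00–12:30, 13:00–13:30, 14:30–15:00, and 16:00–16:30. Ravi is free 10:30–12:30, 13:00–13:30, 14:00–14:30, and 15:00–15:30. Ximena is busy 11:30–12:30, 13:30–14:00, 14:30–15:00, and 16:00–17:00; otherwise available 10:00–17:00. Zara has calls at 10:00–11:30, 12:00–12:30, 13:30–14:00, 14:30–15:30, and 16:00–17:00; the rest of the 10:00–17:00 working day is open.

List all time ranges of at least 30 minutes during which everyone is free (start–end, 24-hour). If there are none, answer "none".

Ximena free within 10:00–17:00: 10:00–11:30, 12:30–13:30, 14:00–14:30, 15:00–16:00.
Zara free within 10:00–17:00: 11:30–12:00, 12:30–13:30, 14:00–14:30, 15:30–16:00.
Emeka ∩ Ravi: 10:30–11:30, 12:00–12:30, 13:00–13:30.
Emeka ∩ Ravi ∩ Ximena: 10:30–11:30, 13:00–13:30.
Emeka ∩ Ravi ∩ Ximena ∩ Zara: 13:00–13:30.
Windows ≥ 30 min: 13:00–13:30.

13:00–13:30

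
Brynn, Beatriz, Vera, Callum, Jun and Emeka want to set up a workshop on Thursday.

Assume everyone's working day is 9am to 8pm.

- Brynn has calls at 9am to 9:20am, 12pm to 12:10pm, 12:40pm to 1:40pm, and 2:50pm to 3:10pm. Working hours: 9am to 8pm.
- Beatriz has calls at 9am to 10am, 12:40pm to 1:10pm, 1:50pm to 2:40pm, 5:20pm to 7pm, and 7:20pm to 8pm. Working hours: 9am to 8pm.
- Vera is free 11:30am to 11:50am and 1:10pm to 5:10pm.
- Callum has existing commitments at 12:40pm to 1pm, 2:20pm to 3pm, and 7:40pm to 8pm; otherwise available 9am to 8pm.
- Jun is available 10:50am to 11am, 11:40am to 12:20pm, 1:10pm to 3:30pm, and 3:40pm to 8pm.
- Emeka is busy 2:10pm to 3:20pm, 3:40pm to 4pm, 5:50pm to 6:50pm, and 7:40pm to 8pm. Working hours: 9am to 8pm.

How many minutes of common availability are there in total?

Brynn free within 09:00–20:00: 09:20–12:00, 12:10–12:40, 13:40–14:50, 15:10–20:00.
Beatriz free within 09:00–20:00: 10:00–12:40, 13:10–13:50, 14:40–17:20, 19:00–19:20.
Callum free within 09:00–20:00: 09:00–12:40, 13:00–14:20, 15:00–19:40.
Emeka free within 09:00–20:00: 09:00–14:10, 15:20–15:40, 16:00–17:50, 18:50–19:40.
Brynn ∩ Beatriz: 10:00–12:00, 12:10–12:40, 13:40–13:50, 14:40–14:50, 15:10–17:20, 19:00–19:20.
Brynn ∩ Beatriz ∩ Vera: 11:30–11:50, 13:40–13:50, 14:40–14:50, 15:10–17:10.
Brynn ∩ Beatriz ∩ Vera ∩ Callum: 11:30–11:50, 13:40–13:50, 15:10–17:10.
Brynn ∩ Beatriz ∩ Vera ∩ Callum ∩ Jun: 11:40–11:50, 13:40–13:50, 15:10–15:30, 15:40–17:10.
Brynn ∩ Beatriz ∩ Vera ∩ Callum ∩ Jun ∩ Emeka: 11:40–11:50, 13:40–13:50, 15:20–15:30, 16:00–17:10.
Total common minutes: 10 + 10 + 10 + 70 = 100.

100 minutes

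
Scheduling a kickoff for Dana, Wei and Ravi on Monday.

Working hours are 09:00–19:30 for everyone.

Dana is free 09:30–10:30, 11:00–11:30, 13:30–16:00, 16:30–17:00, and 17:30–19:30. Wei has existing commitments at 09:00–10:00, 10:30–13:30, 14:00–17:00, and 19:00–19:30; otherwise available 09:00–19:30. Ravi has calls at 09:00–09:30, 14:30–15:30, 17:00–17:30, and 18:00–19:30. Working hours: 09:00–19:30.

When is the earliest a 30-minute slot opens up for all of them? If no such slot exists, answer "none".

Wei free within 09:00–19:30: 10:00–10:30, 13:30–14:00, 17:00–19:00.
Ravi free within 09:00–19:30: 09:30–14:30, 15:30–17:00, 17:30–18:00.
Dana ∩ Wei: 10:00–10:30, 13:30–14:00, 17:30–19:00.
Dana ∩ Wei ∩ Ravi: 10:00–10:30, 13:30–14:00, 17:30–18:00.
Windows ≥ 30 min: 10:00–10:30, 13:30–14:00, 17:30–18:00.
Earliest such window starts at 10:00.

10:00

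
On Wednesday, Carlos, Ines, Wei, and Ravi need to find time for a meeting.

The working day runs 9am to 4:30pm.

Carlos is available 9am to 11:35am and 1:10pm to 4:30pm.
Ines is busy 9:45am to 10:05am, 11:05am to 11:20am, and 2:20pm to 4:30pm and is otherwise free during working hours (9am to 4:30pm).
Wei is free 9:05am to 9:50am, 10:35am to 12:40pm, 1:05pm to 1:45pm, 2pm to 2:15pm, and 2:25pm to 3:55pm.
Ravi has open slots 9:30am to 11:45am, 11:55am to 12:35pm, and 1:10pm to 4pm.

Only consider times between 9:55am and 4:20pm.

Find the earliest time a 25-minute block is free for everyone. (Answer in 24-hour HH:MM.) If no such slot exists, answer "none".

Ines free within 09:00–16:30: 09:00–09:45, 10:05–11:05, 11:20–14:20.
Carlos ∩ Ines: 09:00–09:45, 10:05–11:05, 11:20–11:35, 13:10–14:20.
Carlos ∩ Ines ∩ Wei: 09:05–09:45, 10:35–11:05, 11:20–11:35, 13:10–13:45, 14:00–14:15.
Carlos ∩ Ines ∩ Wei ∩ Ravi: 09:30–09:45, 10:35–11:05, 11:20–11:35, 13:10–13:45, 14:00–14:15.
Restricted to 09:55–16:20: 10:35–11:05, 11:20–11:35, 13:10–13:45, 14:00–14:15.
Windows ≥ 25 min: 10:35–11:05, 13:10–13:45.
Earliest such window starts at 10:35.

10:35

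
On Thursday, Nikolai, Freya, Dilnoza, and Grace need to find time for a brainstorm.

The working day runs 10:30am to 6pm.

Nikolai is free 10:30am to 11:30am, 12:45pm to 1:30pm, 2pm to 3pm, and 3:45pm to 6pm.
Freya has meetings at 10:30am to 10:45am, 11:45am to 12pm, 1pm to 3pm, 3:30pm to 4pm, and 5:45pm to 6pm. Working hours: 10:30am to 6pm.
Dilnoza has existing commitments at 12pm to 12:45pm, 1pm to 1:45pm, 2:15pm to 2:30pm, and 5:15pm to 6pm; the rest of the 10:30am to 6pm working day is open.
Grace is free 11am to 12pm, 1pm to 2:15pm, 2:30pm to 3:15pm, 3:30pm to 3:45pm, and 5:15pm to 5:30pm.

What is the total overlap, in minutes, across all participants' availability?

30 minutes

Freya free within 10:30–18:00: 10:45–11:45, 12:00–13:00, 15:00–15:30, 16:00–17:45.
Dilnoza free within 10:30–18:00: 10:30–12:00, 12:45–13:00, 13:45–14:15, 14:30–17:15.
Nikolai ∩ Freya: 10:45–11:30, 12:45–13:00, 16:00–17:45.
Nikolai ∩ Freya ∩ Dilnoza: 10:45–11:30, 12:45–13:00, 16:00–17:15.
Nikolai ∩ Freya ∩ Dilnoza ∩ Grace: 11:00–11:30.
Total common minutes: 30.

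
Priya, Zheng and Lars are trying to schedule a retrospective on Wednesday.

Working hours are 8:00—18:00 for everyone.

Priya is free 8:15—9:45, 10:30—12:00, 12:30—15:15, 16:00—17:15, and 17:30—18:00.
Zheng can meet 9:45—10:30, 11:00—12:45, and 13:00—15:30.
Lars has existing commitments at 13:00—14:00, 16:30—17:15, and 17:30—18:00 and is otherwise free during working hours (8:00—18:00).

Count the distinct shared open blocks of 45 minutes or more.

2

Lars free within 08:00–18:00: 08:00–13:00, 14:00–16:30, 17:15–17:30.
Priya ∩ Zheng: 11:00–12:00, 12:30–12:45, 13:00–15:15.
Priya ∩ Zheng ∩ Lars: 11:00–12:00, 12:30–12:45, 14:00–15:15.
Windows ≥ 45 min: 11:00–12:00, 14:00–15:15.
That's 2 windows.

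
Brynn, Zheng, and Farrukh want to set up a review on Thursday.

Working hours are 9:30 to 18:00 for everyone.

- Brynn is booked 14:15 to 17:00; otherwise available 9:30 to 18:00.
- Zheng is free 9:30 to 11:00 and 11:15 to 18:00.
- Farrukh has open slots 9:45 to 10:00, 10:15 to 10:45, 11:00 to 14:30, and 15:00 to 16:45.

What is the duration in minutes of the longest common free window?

180 minutes

Brynn free within 09:30–18:00: 09:30–14:15, 17:00–18:00.
Brynn ∩ Zheng: 09:30–11:00, 11:15–14:15, 17:00–18:00.
Brynn ∩ Zheng ∩ Farrukh: 09:45–10:00, 10:15–10:45, 11:15–14:15.
Common window lengths: 15, 30, 180 min; longest is 180.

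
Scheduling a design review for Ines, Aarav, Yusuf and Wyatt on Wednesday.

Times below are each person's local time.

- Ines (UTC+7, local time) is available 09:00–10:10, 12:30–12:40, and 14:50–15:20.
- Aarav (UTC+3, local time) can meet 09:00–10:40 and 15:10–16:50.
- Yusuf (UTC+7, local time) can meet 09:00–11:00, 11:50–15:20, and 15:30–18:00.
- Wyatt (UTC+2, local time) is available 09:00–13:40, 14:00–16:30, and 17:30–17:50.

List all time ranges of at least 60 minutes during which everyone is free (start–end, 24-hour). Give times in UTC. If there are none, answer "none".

none

Ines → UTC: 02:00–03:10, 05:30–05:40, 07:50–08:20.
Aarav → UTC: 06:00–07:40, 12:10–13:50.
Yusuf → UTC: 02:00–04:00, 04:50–08:20, 08:30–11:00.
Wyatt → UTC: 07:00–11:40, 12:00–14:30, 15:30–15:50.
Ines ∩ Aarav: (none).
Ines ∩ Aarav ∩ Yusuf: (none).
Ines ∩ Aarav ∩ Yusuf ∩ Wyatt: (none).
Windows ≥ 60 min: (none).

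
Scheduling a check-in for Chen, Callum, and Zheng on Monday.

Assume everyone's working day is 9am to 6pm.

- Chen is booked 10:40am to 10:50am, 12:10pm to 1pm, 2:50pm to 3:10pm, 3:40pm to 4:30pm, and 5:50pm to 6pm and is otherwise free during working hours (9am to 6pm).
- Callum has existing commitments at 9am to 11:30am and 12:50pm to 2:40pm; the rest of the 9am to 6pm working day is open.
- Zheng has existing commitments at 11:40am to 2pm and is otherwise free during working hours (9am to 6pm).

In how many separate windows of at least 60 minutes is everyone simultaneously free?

1

Chen free within 09:00–18:00: 09:00–10:40, 10:50–12:10, 13:00–14:50, 15:10–15:40, 16:30–17:50.
Callum free within 09:00–18:00: 11:30–12:50, 14:40–18:00.
Zheng free within 09:00–18:00: 09:00–11:40, 14:00–18:00.
Chen ∩ Callum: 11:30–12:10, 14:40–14:50, 15:10–15:40, 16:30–17:50.
Chen ∩ Callum ∩ Zheng: 11:30–11:40, 14:40–14:50, 15:10–15:40, 16:30–17:50.
Windows ≥ 60 min: 16:30–17:50.
That's 1 window.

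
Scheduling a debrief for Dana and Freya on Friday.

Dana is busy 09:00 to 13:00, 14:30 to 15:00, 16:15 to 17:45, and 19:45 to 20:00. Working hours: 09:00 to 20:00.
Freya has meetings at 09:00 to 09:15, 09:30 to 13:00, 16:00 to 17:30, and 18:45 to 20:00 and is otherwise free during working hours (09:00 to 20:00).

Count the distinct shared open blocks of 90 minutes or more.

1

Dana free within 09:00–20:00: 13:00–14:30, 15:00–16:15, 17:45–19:45.
Freya free within 09:00–20:00: 09:15–09:30, 13:00–16:00, 17:30–18:45.
Dana ∩ Freya: 13:00–14:30, 15:00–16:00, 17:45–18:45.
Windows ≥ 90 min: 13:00–14:30.
That's 1 window.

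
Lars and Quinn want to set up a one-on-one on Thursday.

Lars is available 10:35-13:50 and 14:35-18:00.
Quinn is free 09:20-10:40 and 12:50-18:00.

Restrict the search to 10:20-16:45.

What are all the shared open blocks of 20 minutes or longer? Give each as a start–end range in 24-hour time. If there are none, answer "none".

12:50–13:50, 14:35–16:45

Lars ∩ Quinn: 10:35–10:40, 12:50–13:50, 14:35–18:00.
Restricted to 10:20–16:45: 10:35–10:40, 12:50–13:50, 14:35–16:45.
Windows ≥ 20 min: 12:50–13:50, 14:35–16:45.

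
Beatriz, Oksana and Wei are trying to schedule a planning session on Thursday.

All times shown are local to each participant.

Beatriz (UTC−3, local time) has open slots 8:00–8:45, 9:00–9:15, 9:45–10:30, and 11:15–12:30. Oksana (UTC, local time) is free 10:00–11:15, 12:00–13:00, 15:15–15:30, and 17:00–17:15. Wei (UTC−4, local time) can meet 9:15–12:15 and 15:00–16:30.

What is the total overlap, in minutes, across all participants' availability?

Beatriz → UTC: 11:00–11:45, 12:00–12:15, 12:45–13:30, 14:15–15:30.
Oksana → UTC: 10:00–11:15, 12:00–13:00, 15:15–15:30, 17:00–17:15.
Wei → UTC: 13:15–16:15, 19:00–20:30.
Beatriz ∩ Oksana: 11:00–11:15, 12:00–12:15, 12:45–13:00, 15:15–15:30.
Beatriz ∩ Oksana ∩ Wei: 15:15–15:30.
Total common minutes: 15.

15 minutes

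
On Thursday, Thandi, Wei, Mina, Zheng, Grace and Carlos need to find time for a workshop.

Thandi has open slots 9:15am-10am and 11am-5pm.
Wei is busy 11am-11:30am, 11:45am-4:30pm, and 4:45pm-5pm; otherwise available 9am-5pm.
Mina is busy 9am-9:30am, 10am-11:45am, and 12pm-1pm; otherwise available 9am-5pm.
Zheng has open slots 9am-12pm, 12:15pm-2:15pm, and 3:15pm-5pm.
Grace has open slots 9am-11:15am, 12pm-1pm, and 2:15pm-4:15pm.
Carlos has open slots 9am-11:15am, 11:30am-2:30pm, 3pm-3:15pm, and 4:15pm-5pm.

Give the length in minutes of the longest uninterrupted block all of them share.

30 minutes

Wei free within 09:00–17:00: 09:00–11:00, 11:30–11:45, 16:30–16:45.
Mina free within 09:00–17:00: 09:30–10:00, 11:45–12:00, 13:00–17:00.
Thandi ∩ Wei: 09:15–10:00, 11:30–11:45, 16:30–16:45.
Thandi ∩ Wei ∩ Mina: 09:30–10:00, 16:30–16:45.
Thandi ∩ Wei ∩ Mina ∩ Zheng: 09:30–10:00, 16:30–16:45.
Thandi ∩ Wei ∩ Mina ∩ Zheng ∩ Grace: 09:30–10:00.
Thandi ∩ Wei ∩ Mina ∩ Zheng ∩ Grace ∩ Carlos: 09:30–10:00.
Single common window of 30 minutes.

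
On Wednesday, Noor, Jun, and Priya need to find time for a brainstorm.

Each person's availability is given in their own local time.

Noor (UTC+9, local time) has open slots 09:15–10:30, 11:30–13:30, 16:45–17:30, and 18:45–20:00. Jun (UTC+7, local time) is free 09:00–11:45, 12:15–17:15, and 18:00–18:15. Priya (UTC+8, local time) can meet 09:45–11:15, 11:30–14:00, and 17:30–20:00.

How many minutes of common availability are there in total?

Noor → UTC: 00:15–01:30, 02:30–04:30, 07:45–08:30, 09:45–11:00.
Jun → UTC: 02:00–04:45, 05:15–10:15, 11:00–11:15.
Priya → UTC: 01:45–03:15, 03:30–06:00, 09:30–12:00.
Noor ∩ Jun: 02:30–04:30, 07:45–08:30, 09:45–10:15.
Noor ∩ Jun ∩ Priya: 02:30–03:15, 03:30–04:30, 09:45–10:15.
Total common minutes: 45 + 60 + 30 = 135.

135 minutes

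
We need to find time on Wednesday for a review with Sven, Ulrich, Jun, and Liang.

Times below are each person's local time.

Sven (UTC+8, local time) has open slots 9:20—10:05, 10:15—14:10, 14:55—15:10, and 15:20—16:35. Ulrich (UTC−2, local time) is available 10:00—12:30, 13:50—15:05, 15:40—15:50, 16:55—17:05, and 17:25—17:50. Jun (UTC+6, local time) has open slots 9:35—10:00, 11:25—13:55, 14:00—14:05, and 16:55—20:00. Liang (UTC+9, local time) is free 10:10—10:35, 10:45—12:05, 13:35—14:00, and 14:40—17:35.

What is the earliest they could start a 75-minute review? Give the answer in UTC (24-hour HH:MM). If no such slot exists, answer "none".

none

Sven → UTC: 01:20–02:05, 02:15–06:10, 06:55–07:10, 07:20–08:35.
Ulrich → UTC: 12:00–14:30, 15:50–17:05, 17:40–17:50, 18:55–19:05, 19:25–19:50.
Jun → UTC: 03:35–04:00, 05:25–07:55, 08:00–08:05, 10:55–14:00.
Liang → UTC: 01:10–01:35, 01:45–03:05, 04:35–05:00, 05:40–08:35.
Sven ∩ Ulrich: (none).
Sven ∩ Ulrich ∩ Jun: (none).
Sven ∩ Ulrich ∩ Jun ∩ Liang: (none).
Windows ≥ 75 min: (none).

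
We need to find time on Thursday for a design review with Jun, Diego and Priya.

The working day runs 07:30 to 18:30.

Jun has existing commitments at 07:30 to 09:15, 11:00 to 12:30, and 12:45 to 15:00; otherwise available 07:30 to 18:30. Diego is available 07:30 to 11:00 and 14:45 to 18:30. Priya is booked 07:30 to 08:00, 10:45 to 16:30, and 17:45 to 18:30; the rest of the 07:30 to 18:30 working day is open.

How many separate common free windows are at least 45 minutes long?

Jun free within 07:30–18:30: 09:15–11:00, 12:30–12:45, 15:00–18:30.
Priya free within 07:30–18:30: 08:00–10:45, 16:30–17:45.
Jun ∩ Diego: 09:15–11:00, 15:00–18:30.
Jun ∩ Diego ∩ Priya: 09:15–10:45, 16:30–17:45.
Windows ≥ 45 min: 09:15–10:45, 16:30–17:45.
That's 2 windows.

2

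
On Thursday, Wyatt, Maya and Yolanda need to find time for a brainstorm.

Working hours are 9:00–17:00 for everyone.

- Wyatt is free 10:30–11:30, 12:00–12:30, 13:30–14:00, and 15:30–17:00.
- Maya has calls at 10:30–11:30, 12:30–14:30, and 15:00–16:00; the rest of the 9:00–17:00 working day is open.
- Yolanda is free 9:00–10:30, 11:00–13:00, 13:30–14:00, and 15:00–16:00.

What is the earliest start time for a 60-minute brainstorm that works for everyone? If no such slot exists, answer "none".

Maya free within 09:00–17:00: 09:00–10:30, 11:30–12:30, 14:30–15:00, 16:00–17:00.
Wyatt ∩ Maya: 12:00–12:30, 16:00–17:00.
Wyatt ∩ Maya ∩ Yolanda: 12:00–12:30.
Windows ≥ 60 min: (none).

none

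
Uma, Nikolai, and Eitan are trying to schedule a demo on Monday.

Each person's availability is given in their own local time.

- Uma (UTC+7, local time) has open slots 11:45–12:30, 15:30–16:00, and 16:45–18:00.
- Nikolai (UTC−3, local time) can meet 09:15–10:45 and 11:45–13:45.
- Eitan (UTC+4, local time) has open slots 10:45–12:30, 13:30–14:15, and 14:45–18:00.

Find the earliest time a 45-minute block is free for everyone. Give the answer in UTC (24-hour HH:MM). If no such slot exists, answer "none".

Uma → UTC: 04:45–05:30, 08:30–09:00, 09:45–11:00.
Nikolai → UTC: 12:15–13:45, 14:45–16:45.
Eitan → UTC: 06:45–08:30, 09:30–10:15, 10:45–14:00.
Uma ∩ Nikolai: (none).
Uma ∩ Nikolai ∩ Eitan: (none).
Windows ≥ 45 min: (none).

none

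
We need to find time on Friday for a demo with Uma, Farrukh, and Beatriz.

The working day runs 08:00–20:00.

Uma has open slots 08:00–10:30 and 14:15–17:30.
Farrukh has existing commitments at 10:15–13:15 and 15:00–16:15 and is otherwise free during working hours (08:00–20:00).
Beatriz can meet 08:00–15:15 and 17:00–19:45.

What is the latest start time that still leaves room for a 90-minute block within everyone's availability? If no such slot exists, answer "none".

Farrukh free within 08:00–20:00: 08:00–10:15, 13:15–15:00, 16:15–20:00.
Uma ∩ Farrukh: 08:00–10:15, 14:15–15:00, 16:15–17:30.
Uma ∩ Farrukh ∩ Beatriz: 08:00–10:15, 14:15–15:00, 17:00–17:30.
Windows ≥ 90 min: 08:00–10:15.
Latest start in the last window 08:00–10:15 is 10:15 − 90 min = 08:45.

08:45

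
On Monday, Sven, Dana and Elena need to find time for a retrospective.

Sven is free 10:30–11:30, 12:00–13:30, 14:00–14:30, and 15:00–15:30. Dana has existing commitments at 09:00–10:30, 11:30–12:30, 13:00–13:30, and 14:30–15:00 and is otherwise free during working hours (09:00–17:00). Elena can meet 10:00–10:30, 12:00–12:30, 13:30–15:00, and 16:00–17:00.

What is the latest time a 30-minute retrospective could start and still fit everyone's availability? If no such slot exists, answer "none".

Dana free within 09:00–17:00: 10:30–11:30, 12:30–13:00, 13:30–14:30, 15:00–17:00.
Sven ∩ Dana: 10:30–11:30, 12:30–13:00, 14:00–14:30, 15:00–15:30.
Sven ∩ Dana ∩ Elena: 14:00–14:30.
Windows ≥ 30 min: 14:00–14:30.
Latest start in the last window 14:00–14:30 is 14:30 − 30 min = 14:00.

14:00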